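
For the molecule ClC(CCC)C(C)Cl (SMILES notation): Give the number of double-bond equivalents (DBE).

0

Degree of unsaturation = (number of rings) + (number of π bonds).
Ring closures in the SMILES: 0.
π bonds: none → 0 DoU from unsaturation.
Total DoU = 0 + 0 = 0.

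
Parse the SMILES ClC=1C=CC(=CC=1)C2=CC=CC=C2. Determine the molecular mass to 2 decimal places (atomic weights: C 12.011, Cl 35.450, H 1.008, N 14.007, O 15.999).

First, the molecular formula is C12H9Cl (counting implicit H from valence).
  C: 12 × 12.011 = 144.132
  Cl: 1 × 35.450 = 35.450
  H: 9 × 1.008 = 9.072
Sum: 12×12.011 + 1×35.450 + 9×1.008 = 188.654 → 188.65 g/mol.

188.65 g/mol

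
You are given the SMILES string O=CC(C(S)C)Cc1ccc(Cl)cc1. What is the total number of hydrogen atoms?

Walk through each heavy atom and fill implicit hydrogens from standard valence (C 4, N 3, O 2, S 2, halogen 1); for lowercase aromatic atoms, an aromatic c carries 1 H when it has two neighbours and 0 H with three, and aromatic n carries 0 H:
  atom 1: O, bond orders sum to 2 (valence 2) → 0 H
  atom 2: C, bond orders sum to 3 (valence 4) → 1 H
  atom 3: C, bond orders sum to 3 (valence 4) → 1 H
  atom 4: C, bond orders sum to 3 (valence 4) → 1 H
  atom 5: S, bond orders sum to 1 (valence 2) → 1 H
  atom 6: C, bond orders sum to 1 (valence 4) → 3 H
  atom 7: C, bond orders sum to 2 (valence 4) → 2 H
  atom 8: aromatic c, 3 neighbours → 0 H
  atom 9: aromatic c, 2 neighbours → 1 H
  atom 10: aromatic c, 2 neighbours → 1 H
  atom 11: aromatic c, 3 neighbours → 0 H
  atom 12: Cl (halogen, monovalent) → 0 H
  atom 13: aromatic c, 2 neighbours → 1 H
  atom 14: aromatic c, 2 neighbours → 1 H
Total hydrogens: 13.

13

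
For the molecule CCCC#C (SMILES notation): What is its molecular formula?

Walk through each heavy atom and fill implicit hydrogens from standard valence (C 4, N 3, O 2, S 2, halogen 1):
  atom 1: C, bond orders sum to 1 (valence 4) → 3 H
  atom 2: C, bond orders sum to 2 (valence 4) → 2 H
  atom 3: C, bond orders sum to 2 (valence 4) → 2 H
  atom 4: C, bond orders sum to 4 (valence 4) → 0 H
  atom 5: C, bond orders sum to 3 (valence 4) → 1 H
Totals → C:5, H:8.

C5H8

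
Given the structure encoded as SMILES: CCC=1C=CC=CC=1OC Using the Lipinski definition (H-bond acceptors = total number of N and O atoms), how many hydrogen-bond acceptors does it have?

N atoms: 0; O atoms: 1.
Lipinski HBA = 0 + 1 = 1.

1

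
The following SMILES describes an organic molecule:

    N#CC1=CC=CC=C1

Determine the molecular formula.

Walk through each heavy atom and fill implicit hydrogens from standard valence (C 4, N 3, O 2, S 2, halogen 1):
  atom 1: N, bond orders sum to 3 (valence 3) → 0 H
  atom 2: C, bond orders sum to 4 (valence 4) → 0 H
  atom 3: C, bond orders sum to 4 (valence 4) → 0 H
  atom 4: C, bond orders sum to 3 (valence 4) → 1 H
  atom 5: C, bond orders sum to 3 (valence 4) → 1 H
  atom 6: C, bond orders sum to 3 (valence 4) → 1 H
  atom 7: C, bond orders sum to 3 (valence 4) → 1 H
  atom 8: C, bond orders sum to 3 (valence 4) → 1 H
Totals → C:7, H:5, N:1.
In Hill order: C7H5N.

C7H5N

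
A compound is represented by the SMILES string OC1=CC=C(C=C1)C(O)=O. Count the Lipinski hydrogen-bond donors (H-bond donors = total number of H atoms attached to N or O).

Donors: find every N or O and count the H atoms it carries.
  atom 1 (O): bond orders sum to 1 → 1 H
  atom 9 (O): bond orders sum to 1 → 1 H
  atom 10 (O): bond orders sum to 2 → 0 H
Lipinski HBD = 2.

2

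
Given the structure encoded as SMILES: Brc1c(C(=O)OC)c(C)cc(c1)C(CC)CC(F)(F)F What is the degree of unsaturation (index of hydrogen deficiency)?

Molecular formula: C14H16BrF3O2.
DoU = (2C + 2 + N − H − X) / 2, where X is the halogen count and O/S are ignored.
    = (2·14 + 2 + 0 − 16 − 4) / 2 = 10 / 2 = 5.

5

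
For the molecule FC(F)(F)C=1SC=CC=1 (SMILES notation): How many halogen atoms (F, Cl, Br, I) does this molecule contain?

3

Halogen atoms appear at heavy-atom positions 1, 3, 4 (3×F).
Halogen count: 3.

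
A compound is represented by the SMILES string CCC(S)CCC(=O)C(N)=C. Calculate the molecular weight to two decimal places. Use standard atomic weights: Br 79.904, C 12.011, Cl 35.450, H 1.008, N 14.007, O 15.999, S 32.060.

First, the molecular formula is C8H15NOS (counting implicit H from valence).
  C: 8 × 12.011 = 96.088
  H: 15 × 1.008 = 15.120
  N: 1 × 14.007 = 14.007
  O: 1 × 15.999 = 15.999
  S: 1 × 32.060 = 32.060
Sum: 8×12.011 + 15×1.008 + 1×14.007 + 1×15.999 + 1×32.060 = 173.274 → 173.27 g/mol.

173.27 g/mol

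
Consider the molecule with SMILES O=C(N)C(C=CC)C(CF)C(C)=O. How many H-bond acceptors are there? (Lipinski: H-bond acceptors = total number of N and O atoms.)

3

N atoms: 1; O atoms: 2.
Lipinski HBA = 1 + 2 = 3.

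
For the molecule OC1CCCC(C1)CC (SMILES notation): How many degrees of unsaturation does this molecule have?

Degree of unsaturation = (number of rings) + (number of π bonds).
Ring closures in the SMILES: 1.
π bonds: none → 0 DoU from unsaturation.
Total DoU = 1 + 0 = 1.

1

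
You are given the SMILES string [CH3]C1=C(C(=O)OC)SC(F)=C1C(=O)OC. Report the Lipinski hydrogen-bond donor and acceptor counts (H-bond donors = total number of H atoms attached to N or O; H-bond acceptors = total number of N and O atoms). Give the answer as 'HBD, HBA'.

Donors: find every N or O and count the H atoms it carries.
  atom 5 (O): bond orders sum to 2 → 0 H
  atom 6 (O): bond orders sum to 2 → 0 H
  atom 13 (O): bond orders sum to 2 → 0 H
  atom 14 (O): bond orders sum to 2 → 0 H
Lipinski HBD = 0.
Acceptors: N atoms = 0, O atoms = 4 → HBA = 4.

0, 4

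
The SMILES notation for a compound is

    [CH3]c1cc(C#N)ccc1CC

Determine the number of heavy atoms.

Every atom symbol written in the SMILES (organic subset) is one heavy atom; implicit H are not written.
Heavy atoms by element → C:10, N:1.
Total: 11.

11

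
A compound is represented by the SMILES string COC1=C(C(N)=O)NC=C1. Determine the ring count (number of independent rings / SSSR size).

In SMILES, each pair of matching ring-closure digits denotes one ring-closing bond; the number of such bonds equals the number of independent rings.
Ring-closure bonds here: 1.

1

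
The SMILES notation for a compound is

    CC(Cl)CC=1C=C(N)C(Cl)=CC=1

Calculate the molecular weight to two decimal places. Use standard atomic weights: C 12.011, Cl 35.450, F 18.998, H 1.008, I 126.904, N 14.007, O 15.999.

First, the molecular formula is C9H11Cl2N (counting implicit H from valence).
  C: 9 × 12.011 = 108.099
  Cl: 2 × 35.450 = 70.900
  H: 11 × 1.008 = 11.088
  N: 1 × 14.007 = 14.007
Sum: 9×12.011 + 2×35.450 + 11×1.008 + 1×14.007 = 204.094 → 204.09 g/mol.

204.09 g/mol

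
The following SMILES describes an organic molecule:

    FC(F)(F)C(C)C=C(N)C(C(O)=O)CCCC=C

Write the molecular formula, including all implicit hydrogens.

Walk through each heavy atom and fill implicit hydrogens from standard valence (C 4, N 3, O 2, S 2, halogen 1):
  atom 1: F (halogen, monovalent) → 0 H
  atom 2: C, bond orders sum to 4 (valence 4) → 0 H
  atom 3: F (halogen, monovalent) → 0 H
  atom 4: F (halogen, monovalent) → 0 H
  atom 5: C, bond orders sum to 3 (valence 4) → 1 H
  atom 6: C, bond orders sum to 1 (valence 4) → 3 H
  atom 7: C, bond orders sum to 3 (valence 4) → 1 H
  atom 8: C, bond orders sum to 4 (valence 4) → 0 H
  atom 9: N, bond orders sum to 1 (valence 3) → 2 H
  atom 10: C, bond orders sum to 3 (valence 4) → 1 H
  atom 11: C, bond orders sum to 4 (valence 4) → 0 H
  atom 12: O, bond orders sum to 1 (valence 2) → 1 H
  atom 13: O, bond orders sum to 2 (valence 2) → 0 H
  atom 14: C, bond orders sum to 2 (valence 4) → 2 H
  atom 15: C, bond orders sum to 2 (valence 4) → 2 H
  atom 16: C, bond orders sum to 2 (valence 4) → 2 H
  atom 17: C, bond orders sum to 3 (valence 4) → 1 H
  atom 18: C, bond orders sum to 2 (valence 4) → 2 H
Totals → C:12, H:18, F:3, N:1, O:2.

C12H18F3NO2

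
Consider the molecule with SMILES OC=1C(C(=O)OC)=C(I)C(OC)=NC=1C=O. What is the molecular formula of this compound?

C9H8INO5

Walk through each heavy atom and fill implicit hydrogens from standard valence (C 4, N 3, O 2, S 2, halogen 1):
  atom 1: O, bond orders sum to 1 (valence 2) → 1 H
  atom 2: C, bond orders sum to 4 (valence 4) → 0 H
  atom 3: C, bond orders sum to 4 (valence 4) → 0 H
  atom 4: C, bond orders sum to 4 (valence 4) → 0 H
  atom 5: O, bond orders sum to 2 (valence 2) → 0 H
  atom 6: O, bond orders sum to 2 (valence 2) → 0 H
  atom 7: C, bond orders sum to 1 (valence 4) → 3 H
  atom 8: C, bond orders sum to 4 (valence 4) → 0 H
  atom 9: I (halogen, monovalent) → 0 H
  atom 10: C, bond orders sum to 4 (valence 4) → 0 H
  atom 11: O, bond orders sum to 2 (valence 2) → 0 H
  atom 12: C, bond orders sum to 1 (valence 4) → 3 H
  atom 13: N, bond orders sum to 3 (valence 3) → 0 H
  atom 14: C, bond orders sum to 4 (valence 4) → 0 H
  atom 15: C, bond orders sum to 3 (valence 4) → 1 H
  atom 16: O, bond orders sum to 2 (valence 2) → 0 H
Totals → C:9, H:8, I:1, N:1, O:5.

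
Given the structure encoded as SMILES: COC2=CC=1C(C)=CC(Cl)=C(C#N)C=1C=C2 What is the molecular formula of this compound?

Walk through each heavy atom and fill implicit hydrogens from standard valence (C 4, N 3, O 2, S 2, halogen 1):
  atom 1: C, bond orders sum to 1 (valence 4) → 3 H
  atom 2: O, bond orders sum to 2 (valence 2) → 0 H
  atom 3: C, bond orders sum to 4 (valence 4) → 0 H
  atom 4: C, bond orders sum to 3 (valence 4) → 1 H
  atom 5: C, bond orders sum to 4 (valence 4) → 0 H
  atom 6: C, bond orders sum to 4 (valence 4) → 0 H
  atom 7: C, bond orders sum to 1 (valence 4) → 3 H
  atom 8: C, bond orders sum to 3 (valence 4) → 1 H
  atom 9: C, bond orders sum to 4 (valence 4) → 0 H
  atom 10: Cl (halogen, monovalent) → 0 H
  atom 11: C, bond orders sum to 4 (valence 4) → 0 H
  atom 12: C, bond orders sum to 4 (valence 4) → 0 H
  atom 13: N, bond orders sum to 3 (valence 3) → 0 H
  atom 14: C, bond orders sum to 4 (valence 4) → 0 H
  atom 15: C, bond orders sum to 3 (valence 4) → 1 H
  atom 16: C, bond orders sum to 3 (valence 4) → 1 H
Totals → C:13, H:10, Cl:1, N:1, O:1.

C13H10ClNO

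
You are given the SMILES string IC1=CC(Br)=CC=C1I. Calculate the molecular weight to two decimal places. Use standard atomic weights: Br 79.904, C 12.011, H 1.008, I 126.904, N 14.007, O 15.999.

First, the molecular formula is C6H3BrI2 (counting implicit H from valence).
  Br: 1 × 79.904 = 79.904
  C: 6 × 12.011 = 72.066
  H: 3 × 1.008 = 3.024
  I: 2 × 126.904 = 253.808
Sum: 1×79.904 + 6×12.011 + 3×1.008 + 2×126.904 = 408.802 → 408.80 g/mol.

408.80 g/mol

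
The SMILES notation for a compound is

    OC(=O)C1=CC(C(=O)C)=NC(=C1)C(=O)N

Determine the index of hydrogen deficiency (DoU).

Degree of unsaturation = (number of rings) + (number of π bonds).
Ring closures in the SMILES: 1.
π bonds: 6 double bonds (each 1 DoU) → 6 DoU from unsaturation.
Total DoU = 1 + 6 = 7.

7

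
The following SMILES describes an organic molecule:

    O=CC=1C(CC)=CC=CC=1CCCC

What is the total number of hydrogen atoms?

18

Walk through each heavy atom and fill implicit hydrogens from standard valence (C 4, N 3, O 2, S 2, halogen 1):
  atom 1: O, bond orders sum to 2 (valence 2) → 0 H
  atom 2: C, bond orders sum to 3 (valence 4) → 1 H
  atom 3: C, bond orders sum to 4 (valence 4) → 0 H
  atom 4: C, bond orders sum to 4 (valence 4) → 0 H
  atom 5: C, bond orders sum to 2 (valence 4) → 2 H
  atom 6: C, bond orders sum to 1 (valence 4) → 3 H
  atom 7: C, bond orders sum to 3 (valence 4) → 1 H
  atom 8: C, bond orders sum to 3 (valence 4) → 1 H
  atom 9: C, bond orders sum to 3 (valence 4) → 1 H
  atom 10: C, bond orders sum to 4 (valence 4) → 0 H
  atom 11: C, bond orders sum to 2 (valence 4) → 2 H
  atom 12: C, bond orders sum to 2 (valence 4) → 2 H
  atom 13: C, bond orders sum to 2 (valence 4) → 2 H
  atom 14: C, bond orders sum to 1 (valence 4) → 3 H
Total hydrogens: 18.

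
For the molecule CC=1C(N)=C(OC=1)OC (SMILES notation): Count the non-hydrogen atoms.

9

Every atom symbol written in the SMILES (organic subset) is one heavy atom; implicit H are not written.
Heavy atoms by element → C:6, N:1, O:2.
Total: 9.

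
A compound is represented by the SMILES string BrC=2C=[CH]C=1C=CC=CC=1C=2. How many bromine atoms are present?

Scan the SMILES for Br atoms (remember two-letter symbols like Cl and Br are single atoms).
Bromine count: 1.

1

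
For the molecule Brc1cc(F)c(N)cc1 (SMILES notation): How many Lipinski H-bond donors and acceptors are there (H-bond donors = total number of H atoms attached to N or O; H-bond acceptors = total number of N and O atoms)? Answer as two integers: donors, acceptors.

Donors: find every N or O and count the H atoms it carries.
  atom 7 (N): bond orders sum to 1 → 2 H
Lipinski HBD = 2.
Acceptors: N atoms = 1, O atoms = 0 → HBA = 1.

2, 1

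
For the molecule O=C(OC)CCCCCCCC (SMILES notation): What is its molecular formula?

C10H20O2

Walk through each heavy atom and fill implicit hydrogens from standard valence (C 4, N 3, O 2, S 2, halogen 1):
  atom 1: O, bond orders sum to 2 (valence 2) → 0 H
  atom 2: C, bond orders sum to 4 (valence 4) → 0 H
  atom 3: O, bond orders sum to 2 (valence 2) → 0 H
  atom 4: C, bond orders sum to 1 (valence 4) → 3 H
  atom 5: C, bond orders sum to 2 (valence 4) → 2 H
  atom 6: C, bond orders sum to 2 (valence 4) → 2 H
  atom 7: C, bond orders sum to 2 (valence 4) → 2 H
  atom 8: C, bond orders sum to 2 (valence 4) → 2 H
  atom 9: C, bond orders sum to 2 (valence 4) → 2 H
  atom 10: C, bond orders sum to 2 (valence 4) → 2 H
  atom 11: C, bond orders sum to 2 (valence 4) → 2 H
  atom 12: C, bond orders sum to 1 (valence 4) → 3 H
Totals → C:10, H:20, O:2.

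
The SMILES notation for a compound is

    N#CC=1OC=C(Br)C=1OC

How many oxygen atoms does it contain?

Scan the SMILES for O atoms (remember two-letter symbols like Cl and Br are single atoms).
Oxygen count: 2.

2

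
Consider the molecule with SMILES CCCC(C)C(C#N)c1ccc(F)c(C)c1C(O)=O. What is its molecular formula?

Walk through each heavy atom and fill implicit hydrogens from standard valence (C 4, N 3, O 2, S 2, halogen 1); for lowercase aromatic atoms, an aromatic c carries 1 H when it has two neighbours and 0 H with three, and aromatic n carries 0 H:
  atom 1: C, bond orders sum to 1 (valence 4) → 3 H
  atom 2: C, bond orders sum to 2 (valence 4) → 2 H
  atom 3: C, bond orders sum to 2 (valence 4) → 2 H
  atom 4: C, bond orders sum to 3 (valence 4) → 1 H
  atom 5: C, bond orders sum to 1 (valence 4) → 3 H
  atom 6: C, bond orders sum to 3 (valence 4) → 1 H
  atom 7: C, bond orders sum to 4 (valence 4) → 0 H
  atom 8: N, bond orders sum to 3 (valence 3) → 0 H
  atom 9: aromatic c, 3 neighbours → 0 H
  atom 10: aromatic c, 2 neighbours → 1 H
  atom 11: aromatic c, 2 neighbours → 1 H
  atom 12: aromatic c, 3 neighbours → 0 H
  atom 13: F (halogen, monovalent) → 0 H
  atom 14: aromatic c, 3 neighbours → 0 H
  atom 15: C, bond orders sum to 1 (valence 4) → 3 H
  atom 16: aromatic c, 3 neighbours → 0 H
  atom 17: C, bond orders sum to 4 (valence 4) → 0 H
  atom 18: O, bond orders sum to 1 (valence 2) → 1 H
  atom 19: O, bond orders sum to 2 (valence 2) → 0 H
Totals → C:15, H:18, F:1, N:1, O:2.

C15H18FNO2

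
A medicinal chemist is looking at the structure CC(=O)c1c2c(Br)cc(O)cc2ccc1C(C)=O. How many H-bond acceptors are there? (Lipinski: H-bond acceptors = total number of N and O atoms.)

N atoms: 0; O atoms: 3.
Lipinski HBA = 0 + 3 = 3.

3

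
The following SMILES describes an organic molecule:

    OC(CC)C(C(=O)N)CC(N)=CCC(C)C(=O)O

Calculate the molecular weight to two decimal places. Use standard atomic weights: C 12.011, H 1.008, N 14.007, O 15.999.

First, the molecular formula is C12H22N2O4 (counting implicit H from valence).
  C: 12 × 12.011 = 144.132
  H: 22 × 1.008 = 22.176
  N: 2 × 14.007 = 28.014
  O: 4 × 15.999 = 63.996
Sum: 12×12.011 + 22×1.008 + 2×14.007 + 4×15.999 = 258.318 → 258.32 g/mol.

258.32 g/mol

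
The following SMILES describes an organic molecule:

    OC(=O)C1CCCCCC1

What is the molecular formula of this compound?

Walk through each heavy atom and fill implicit hydrogens from standard valence (C 4, N 3, O 2, S 2, halogen 1):
  atom 1: O, bond orders sum to 1 (valence 2) → 1 H
  atom 2: C, bond orders sum to 4 (valence 4) → 0 H
  atom 3: O, bond orders sum to 2 (valence 2) → 0 H
  atom 4: C, bond orders sum to 3 (valence 4) → 1 H
  atom 5: C, bond orders sum to 2 (valence 4) → 2 H
  atom 6: C, bond orders sum to 2 (valence 4) → 2 H
  atom 7: C, bond orders sum to 2 (valence 4) → 2 H
  atom 8: C, bond orders sum to 2 (valence 4) → 2 H
  atom 9: C, bond orders sum to 2 (valence 4) → 2 H
  atom 10: C, bond orders sum to 2 (valence 4) → 2 H
Totals → C:8, H:14, O:2.
In Hill order: C8H14O2.

C8H14O2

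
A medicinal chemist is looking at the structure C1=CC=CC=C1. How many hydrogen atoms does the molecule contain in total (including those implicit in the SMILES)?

Walk through each heavy atom and fill implicit hydrogens from standard valence (C 4, N 3, O 2, S 2, halogen 1):
  atom 1: C, bond orders sum to 3 (valence 4) → 1 H
  atom 2: C, bond orders sum to 3 (valence 4) → 1 H
  atom 3: C, bond orders sum to 3 (valence 4) → 1 H
  atom 4: C, bond orders sum to 3 (valence 4) → 1 H
  atom 5: C, bond orders sum to 3 (valence 4) → 1 H
  atom 6: C, bond orders sum to 3 (valence 4) → 1 H
Total hydrogens: 6.

6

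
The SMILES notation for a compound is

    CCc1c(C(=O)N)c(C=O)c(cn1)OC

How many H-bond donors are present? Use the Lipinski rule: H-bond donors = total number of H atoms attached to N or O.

Donors: find every N or O and count the H atoms it carries.
  atom 6 (O): bond orders sum to 2 → 0 H
  atom 7 (N): bond orders sum to 1 → 2 H
  atom 10 (O): bond orders sum to 2 → 0 H
  atom 13 (N): bond orders sum to 3 → 0 H
  atom 14 (O): bond orders sum to 2 → 0 H
Lipinski HBD = 2.

2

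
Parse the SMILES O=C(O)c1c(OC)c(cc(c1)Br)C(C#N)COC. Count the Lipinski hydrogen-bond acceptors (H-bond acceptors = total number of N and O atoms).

5

N atoms: 1; O atoms: 4.
Lipinski HBA = 1 + 4 = 5.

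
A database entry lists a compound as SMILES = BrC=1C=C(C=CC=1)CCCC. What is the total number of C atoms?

10

Count every carbon token in the SMILES (each C, including those in ring-closure positions and inside branches).
Carbon count: 10.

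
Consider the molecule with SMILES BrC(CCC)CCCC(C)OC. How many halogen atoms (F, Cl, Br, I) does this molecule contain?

Halogen atoms appear at heavy-atom position 1 (1×Br).
Other groups present: 1 ether.
Halogen count: 1.

1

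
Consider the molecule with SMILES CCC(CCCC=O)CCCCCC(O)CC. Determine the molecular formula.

C15H30O2

Walk through each heavy atom and fill implicit hydrogens from standard valence (C 4, N 3, O 2, S 2, halogen 1):
  atom 1: C, bond orders sum to 1 (valence 4) → 3 H
  atom 2: C, bond orders sum to 2 (valence 4) → 2 H
  atom 3: C, bond orders sum to 3 (valence 4) → 1 H
  atom 4: C, bond orders sum to 2 (valence 4) → 2 H
  atom 5: C, bond orders sum to 2 (valence 4) → 2 H
  atom 6: C, bond orders sum to 2 (valence 4) → 2 H
  atom 7: C, bond orders sum to 3 (valence 4) → 1 H
  atom 8: O, bond orders sum to 2 (valence 2) → 0 H
  atom 9: C, bond orders sum to 2 (valence 4) → 2 H
  atom 10: C, bond orders sum to 2 (valence 4) → 2 H
  atom 11: C, bond orders sum to 2 (valence 4) → 2 H
  atom 12: C, bond orders sum to 2 (valence 4) → 2 H
  atom 13: C, bond orders sum to 2 (valence 4) → 2 H
  atom 14: C, bond orders sum to 3 (valence 4) → 1 H
  atom 15: O, bond orders sum to 1 (valence 2) → 1 H
  atom 16: C, bond orders sum to 2 (valence 4) → 2 H
  atom 17: C, bond orders sum to 1 (valence 4) → 3 H
Totals → C:15, H:30, O:2.
In Hill order: C15H30O2.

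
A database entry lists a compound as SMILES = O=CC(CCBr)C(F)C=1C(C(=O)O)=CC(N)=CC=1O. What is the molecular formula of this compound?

C12H13BrFNO4

Walk through each heavy atom and fill implicit hydrogens from standard valence (C 4, N 3, O 2, S 2, halogen 1):
  atom 1: O, bond orders sum to 2 (valence 2) → 0 H
  atom 2: C, bond orders sum to 3 (valence 4) → 1 H
  atom 3: C, bond orders sum to 3 (valence 4) → 1 H
  atom 4: C, bond orders sum to 2 (valence 4) → 2 H
  atom 5: C, bond orders sum to 2 (valence 4) → 2 H
  atom 6: Br (halogen, monovalent) → 0 H
  atom 7: C, bond orders sum to 3 (valence 4) → 1 H
  atom 8: F (halogen, monovalent) → 0 H
  atom 9: C, bond orders sum to 4 (valence 4) → 0 H
  atom 10: C, bond orders sum to 4 (valence 4) → 0 H
  atom 11: C, bond orders sum to 4 (valence 4) → 0 H
  atom 12: O, bond orders sum to 2 (valence 2) → 0 H
  atom 13: O, bond orders sum to 1 (valence 2) → 1 H
  atom 14: C, bond orders sum to 3 (valence 4) → 1 H
  atom 15: C, bond orders sum to 4 (valence 4) → 0 H
  atom 16: N, bond orders sum to 1 (valence 3) → 2 H
  atom 17: C, bond orders sum to 3 (valence 4) → 1 H
  atom 18: C, bond orders sum to 4 (valence 4) → 0 H
  atom 19: O, bond orders sum to 1 (valence 2) → 1 H
Totals → C:12, H:13, Br:1, F:1, N:1, O:4.
In Hill order: C12H13BrFNO4.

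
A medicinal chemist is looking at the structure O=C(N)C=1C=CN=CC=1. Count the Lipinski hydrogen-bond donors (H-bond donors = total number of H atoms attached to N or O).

2

Donors: find every N or O and count the H atoms it carries.
  atom 1 (O): bond orders sum to 2 → 0 H
  atom 3 (N): bond orders sum to 1 → 2 H
  atom 7 (N): bond orders sum to 3 → 0 H
Lipinski HBD = 2.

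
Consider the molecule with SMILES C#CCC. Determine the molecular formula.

Walk through each heavy atom and fill implicit hydrogens from standard valence (C 4, N 3, O 2, S 2, halogen 1):
  atom 1: C, bond orders sum to 3 (valence 4) → 1 H
  atom 2: C, bond orders sum to 4 (valence 4) → 0 H
  atom 3: C, bond orders sum to 2 (valence 4) → 2 H
  atom 4: C, bond orders sum to 1 (valence 4) → 3 H
Totals → C:4, H:6.
In Hill order: C4H6.

C4H6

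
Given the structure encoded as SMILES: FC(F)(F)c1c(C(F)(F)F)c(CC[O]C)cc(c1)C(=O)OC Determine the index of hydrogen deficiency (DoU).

Molecular formula: C13H12F6O3.
DoU = (2C + 2 + N − H − X) / 2, where X is the halogen count and O/S are ignored.
    = (2·13 + 2 + 0 − 12 − 6) / 2 = 10 / 2 = 5.

5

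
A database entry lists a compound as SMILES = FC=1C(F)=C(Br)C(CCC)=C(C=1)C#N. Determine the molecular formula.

C10H8BrF2N

Walk through each heavy atom and fill implicit hydrogens from standard valence (C 4, N 3, O 2, S 2, halogen 1):
  atom 1: F (halogen, monovalent) → 0 H
  atom 2: C, bond orders sum to 4 (valence 4) → 0 H
  atom 3: C, bond orders sum to 4 (valence 4) → 0 H
  atom 4: F (halogen, monovalent) → 0 H
  atom 5: C, bond orders sum to 4 (valence 4) → 0 H
  atom 6: Br (halogen, monovalent) → 0 H
  atom 7: C, bond orders sum to 4 (valence 4) → 0 H
  atom 8: C, bond orders sum to 2 (valence 4) → 2 H
  atom 9: C, bond orders sum to 2 (valence 4) → 2 H
  atom 10: C, bond orders sum to 1 (valence 4) → 3 H
  atom 11: C, bond orders sum to 4 (valence 4) → 0 H
  atom 12: C, bond orders sum to 3 (valence 4) → 1 H
  atom 13: C, bond orders sum to 4 (valence 4) → 0 H
  atom 14: N, bond orders sum to 3 (valence 3) → 0 H
Totals → C:10, H:8, Br:1, F:2, N:1.
In Hill order: C10H8BrF2N.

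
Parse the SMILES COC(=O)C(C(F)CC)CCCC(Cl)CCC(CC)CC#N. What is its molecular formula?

C17H29ClFNO2

Walk through each heavy atom and fill implicit hydrogens from standard valence (C 4, N 3, O 2, S 2, halogen 1):
  atom 1: C, bond orders sum to 1 (valence 4) → 3 H
  atom 2: O, bond orders sum to 2 (valence 2) → 0 H
  atom 3: C, bond orders sum to 4 (valence 4) → 0 H
  atom 4: O, bond orders sum to 2 (valence 2) → 0 H
  atom 5: C, bond orders sum to 3 (valence 4) → 1 H
  atom 6: C, bond orders sum to 3 (valence 4) → 1 H
  atom 7: F (halogen, monovalent) → 0 H
  atom 8: C, bond orders sum to 2 (valence 4) → 2 H
  atom 9: C, bond orders sum to 1 (valence 4) → 3 H
  atom 10: C, bond orders sum to 2 (valence 4) → 2 H
  atom 11: C, bond orders sum to 2 (valence 4) → 2 H
  atom 12: C, bond orders sum to 2 (valence 4) → 2 H
  atom 13: C, bond orders sum to 3 (valence 4) → 1 H
  atom 14: Cl (halogen, monovalent) → 0 H
  atom 15: C, bond orders sum to 2 (valence 4) → 2 H
  atom 16: C, bond orders sum to 2 (valence 4) → 2 H
  atom 17: C, bond orders sum to 3 (valence 4) → 1 H
  atom 18: C, bond orders sum to 2 (valence 4) → 2 H
  atom 19: C, bond orders sum to 1 (valence 4) → 3 H
  atom 20: C, bond orders sum to 2 (valence 4) → 2 H
  atom 21: C, bond orders sum to 4 (valence 4) → 0 H
  atom 22: N, bond orders sum to 3 (valence 3) → 0 H
Totals → C:17, H:29, Cl:1, F:1, N:1, O:2.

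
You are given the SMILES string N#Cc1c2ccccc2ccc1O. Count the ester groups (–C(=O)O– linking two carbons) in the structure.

0

Scan the SMILES for the ester motif — none present.
Groups that are present: 1 hydroxyl, 1 nitrile.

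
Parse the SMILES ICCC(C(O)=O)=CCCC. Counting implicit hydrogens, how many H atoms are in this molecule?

Walk through each heavy atom and fill implicit hydrogens from standard valence (C 4, N 3, O 2, S 2, halogen 1):
  atom 1: I (halogen, monovalent) → 0 H
  atom 2: C, bond orders sum to 2 (valence 4) → 2 H
  atom 3: C, bond orders sum to 2 (valence 4) → 2 H
  atom 4: C, bond orders sum to 4 (valence 4) → 0 H
  atom 5: C, bond orders sum to 4 (valence 4) → 0 H
  atom 6: O, bond orders sum to 1 (valence 2) → 1 H
  atom 7: O, bond orders sum to 2 (valence 2) → 0 H
  atom 8: C, bond orders sum to 3 (valence 4) → 1 H
  atom 9: C, bond orders sum to 2 (valence 4) → 2 H
  atom 10: C, bond orders sum to 2 (valence 4) → 2 H
  atom 11: C, bond orders sum to 1 (valence 4) → 3 H
Total hydrogens: 13.

13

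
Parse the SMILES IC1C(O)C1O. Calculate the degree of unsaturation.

Degree of unsaturation = (number of rings) + (number of π bonds).
Ring closures in the SMILES: 1.
π bonds: none → 0 DoU from unsaturation.
Total DoU = 1 + 0 = 1.

1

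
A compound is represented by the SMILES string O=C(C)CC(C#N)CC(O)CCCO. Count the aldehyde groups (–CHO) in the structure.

0

Scan the SMILES for the aldehyde motif — none present.
Groups that are present: 2 hydroxyl, 1 ketone, 1 nitrile.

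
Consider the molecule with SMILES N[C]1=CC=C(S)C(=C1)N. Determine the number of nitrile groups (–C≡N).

0

Scan the SMILES for the nitrile motif — none present.
Groups that are present: 2 primary amine, 1 thiol.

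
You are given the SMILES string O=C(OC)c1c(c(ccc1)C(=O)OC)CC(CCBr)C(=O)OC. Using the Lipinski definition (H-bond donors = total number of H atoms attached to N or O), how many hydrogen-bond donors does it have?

Donors: find every N or O and count the H atoms it carries.
  atom 1 (O): bond orders sum to 2 → 0 H
  atom 3 (O): bond orders sum to 2 → 0 H
  atom 12 (O): bond orders sum to 2 → 0 H
  atom 13 (O): bond orders sum to 2 → 0 H
  atom 21 (O): bond orders sum to 2 → 0 H
  atom 22 (O): bond orders sum to 2 → 0 H
Lipinski HBD = 0.

0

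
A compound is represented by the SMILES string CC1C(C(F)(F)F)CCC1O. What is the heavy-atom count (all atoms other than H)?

11

Every atom symbol written in the SMILES (organic subset) is one heavy atom; implicit H are not written.
Heavy atoms by element → C:7, F:3, O:1.
Total: 11.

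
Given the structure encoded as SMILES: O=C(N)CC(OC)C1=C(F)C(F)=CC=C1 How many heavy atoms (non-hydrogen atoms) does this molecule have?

Every atom symbol written in the SMILES (organic subset) is one heavy atom; implicit H are not written.
Heavy atoms by element → C:10, F:2, N:1, O:2.
Total: 15.

15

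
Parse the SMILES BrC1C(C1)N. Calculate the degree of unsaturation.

Molecular formula: C3H6BrN.
DoU = (2C + 2 + N − H − X) / 2, where X is the halogen count and O/S are ignored.
    = (2·3 + 2 + 1 − 6 − 1) / 2 = 2 / 2 = 1.

1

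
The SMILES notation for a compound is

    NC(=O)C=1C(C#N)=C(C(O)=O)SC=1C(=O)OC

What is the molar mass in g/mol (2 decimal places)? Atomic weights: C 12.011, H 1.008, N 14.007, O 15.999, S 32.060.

First, the molecular formula is C9H6N2O5S (counting implicit H from valence).
  C: 9 × 12.011 = 108.099
  H: 6 × 1.008 = 6.048
  N: 2 × 14.007 = 28.014
  O: 5 × 15.999 = 79.995
  S: 1 × 32.060 = 32.060
Sum: 9×12.011 + 6×1.008 + 2×14.007 + 5×15.999 + 1×32.060 = 254.216 → 254.22 g/mol.

254.22 g/mol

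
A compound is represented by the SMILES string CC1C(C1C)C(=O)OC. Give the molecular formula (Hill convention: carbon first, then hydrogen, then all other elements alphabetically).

C7H12O2

Walk through each heavy atom and fill implicit hydrogens from standard valence (C 4, N 3, O 2, S 2, halogen 1):
  atom 1: C, bond orders sum to 1 (valence 4) → 3 H
  atom 2: C, bond orders sum to 3 (valence 4) → 1 H
  atom 3: C, bond orders sum to 3 (valence 4) → 1 H
  atom 4: C, bond orders sum to 3 (valence 4) → 1 H
  atom 5: C, bond orders sum to 1 (valence 4) → 3 H
  atom 6: C, bond orders sum to 4 (valence 4) → 0 H
  atom 7: O, bond orders sum to 2 (valence 2) → 0 H
  atom 8: O, bond orders sum to 2 (valence 2) → 0 H
  atom 9: C, bond orders sum to 1 (valence 4) → 3 H
Totals → C:7, H:12, O:2.
In Hill order: C7H12O2.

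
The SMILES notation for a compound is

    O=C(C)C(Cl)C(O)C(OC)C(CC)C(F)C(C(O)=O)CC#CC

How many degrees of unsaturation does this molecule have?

Degree of unsaturation = (number of rings) + (number of π bonds).
Ring closures in the SMILES: 0.
π bonds: 2 double bonds (each 1 DoU), 1 triple bond (each 2 DoU) → 4 DoU from unsaturation.
Total DoU = 0 + 4 = 4.

4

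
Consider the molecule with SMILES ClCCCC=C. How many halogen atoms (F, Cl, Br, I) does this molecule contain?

Halogen atoms appear at heavy-atom position 1 (1×Cl).
Other groups present: 1 alkene.
Halogen count: 1.

1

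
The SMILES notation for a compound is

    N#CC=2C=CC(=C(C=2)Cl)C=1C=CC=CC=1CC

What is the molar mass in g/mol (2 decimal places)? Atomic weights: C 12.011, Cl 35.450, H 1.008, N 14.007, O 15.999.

241.72 g/mol

First, the molecular formula is C15H12ClN (counting implicit H from valence).
  C: 15 × 12.011 = 180.165
  Cl: 1 × 35.450 = 35.450
  H: 12 × 1.008 = 12.096
  N: 1 × 14.007 = 14.007
Sum: 15×12.011 + 1×35.450 + 12×1.008 + 1×14.007 = 241.718 → 241.72 g/mol.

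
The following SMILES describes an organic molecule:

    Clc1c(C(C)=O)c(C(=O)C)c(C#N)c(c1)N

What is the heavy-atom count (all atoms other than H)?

16

Every atom symbol written in the SMILES (organic subset) is one heavy atom; implicit H are not written.
Heavy atoms by element → C:11, Cl:1, N:2, O:2.
Total: 16.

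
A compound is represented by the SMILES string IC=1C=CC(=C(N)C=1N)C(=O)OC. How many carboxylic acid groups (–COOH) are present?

Scan the SMILES for the carboxylic acid motif — none present.
Groups that are present: 1 ester, 2 primary amine.

0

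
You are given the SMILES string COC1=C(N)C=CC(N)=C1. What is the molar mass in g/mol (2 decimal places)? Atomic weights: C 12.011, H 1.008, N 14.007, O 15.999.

138.17 g/mol

First, the molecular formula is C7H10N2O (counting implicit H from valence).
  C: 7 × 12.011 = 84.077
  H: 10 × 1.008 = 10.080
  N: 2 × 14.007 = 28.014
  O: 1 × 15.999 = 15.999
Sum: 7×12.011 + 10×1.008 + 2×14.007 + 1×15.999 = 138.170 → 138.17 g/mol.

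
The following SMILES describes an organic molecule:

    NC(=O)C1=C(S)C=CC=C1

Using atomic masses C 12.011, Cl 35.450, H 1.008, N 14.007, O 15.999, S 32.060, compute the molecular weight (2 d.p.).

153.20 g/mol

First, the molecular formula is C7H7NOS (counting implicit H from valence).
  C: 7 × 12.011 = 84.077
  H: 7 × 1.008 = 7.056
  N: 1 × 14.007 = 14.007
  O: 1 × 15.999 = 15.999
  S: 1 × 32.060 = 32.060
Sum: 7×12.011 + 7×1.008 + 1×14.007 + 1×15.999 + 1×32.060 = 153.199 → 153.20 g/mol.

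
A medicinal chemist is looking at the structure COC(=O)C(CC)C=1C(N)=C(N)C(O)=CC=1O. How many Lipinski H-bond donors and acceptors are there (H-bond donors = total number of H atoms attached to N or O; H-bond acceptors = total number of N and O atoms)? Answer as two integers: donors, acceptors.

Donors: find every N or O and count the H atoms it carries.
  atom 2 (O): bond orders sum to 2 → 0 H
  atom 4 (O): bond orders sum to 2 → 0 H
  atom 10 (N): bond orders sum to 1 → 2 H
  atom 12 (N): bond orders sum to 1 → 2 H
  atom 14 (O): bond orders sum to 1 → 1 H
  atom 17 (O): bond orders sum to 1 → 1 H
Lipinski HBD = 6.
Acceptors: N atoms = 2, O atoms = 4 → HBA = 6.

6, 6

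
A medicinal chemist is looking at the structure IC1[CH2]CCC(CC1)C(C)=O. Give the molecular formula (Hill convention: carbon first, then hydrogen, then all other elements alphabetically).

Walk through each heavy atom and fill implicit hydrogens from standard valence (C 4, N 3, O 2, S 2, halogen 1):
  atom 1: I (halogen, monovalent) → 0 H
  atom 2: C, bond orders sum to 3 (valence 4) → 1 H
  atom 3: C with explicit H count 2
  atom 4: C, bond orders sum to 2 (valence 4) → 2 H
  atom 5: C, bond orders sum to 2 (valence 4) → 2 H
  atom 6: C, bond orders sum to 3 (valence 4) → 1 H
  atom 7: C, bond orders sum to 2 (valence 4) → 2 H
  atom 8: C, bond orders sum to 2 (valence 4) → 2 H
  atom 9: C, bond orders sum to 4 (valence 4) → 0 H
  atom 10: C, bond orders sum to 1 (valence 4) → 3 H
  atom 11: O, bond orders sum to 2 (valence 2) → 0 H
Totals → C:9, H:15, I:1, O:1.

C9H15IO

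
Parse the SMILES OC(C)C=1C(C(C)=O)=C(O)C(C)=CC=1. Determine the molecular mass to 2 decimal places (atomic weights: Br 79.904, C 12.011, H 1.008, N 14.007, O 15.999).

First, the molecular formula is C11H14O3 (counting implicit H from valence).
  C: 11 × 12.011 = 132.121
  H: 14 × 1.008 = 14.112
  O: 3 × 15.999 = 47.997
Sum: 11×12.011 + 14×1.008 + 3×15.999 = 194.230 → 194.23 g/mol.

194.23 g/mol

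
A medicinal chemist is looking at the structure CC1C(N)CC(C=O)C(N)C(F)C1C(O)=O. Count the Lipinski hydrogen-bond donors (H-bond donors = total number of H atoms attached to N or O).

Donors: find every N or O and count the H atoms it carries.
  atom 4 (N): bond orders sum to 1 → 2 H
  atom 8 (O): bond orders sum to 2 → 0 H
  atom 10 (N): bond orders sum to 1 → 2 H
  atom 15 (O): bond orders sum to 1 → 1 H
  atom 16 (O): bond orders sum to 2 → 0 H
Lipinski HBD = 5.

5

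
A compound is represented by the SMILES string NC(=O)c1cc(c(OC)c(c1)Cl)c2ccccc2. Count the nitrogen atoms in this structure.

1

Scan the SMILES for N atoms (remember two-letter symbols like Cl and Br are single atoms).
Nitrogen count: 1.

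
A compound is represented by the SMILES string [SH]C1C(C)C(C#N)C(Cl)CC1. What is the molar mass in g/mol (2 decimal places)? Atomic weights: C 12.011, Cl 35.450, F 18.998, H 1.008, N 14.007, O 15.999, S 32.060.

First, the molecular formula is C8H12ClNS (counting implicit H from valence).
  C: 8 × 12.011 = 96.088
  Cl: 1 × 35.450 = 35.450
  H: 12 × 1.008 = 12.096
  N: 1 × 14.007 = 14.007
  S: 1 × 32.060 = 32.060
Sum: 8×12.011 + 1×35.450 + 12×1.008 + 1×14.007 + 1×32.060 = 189.701 → 189.70 g/mol.

189.70 g/mol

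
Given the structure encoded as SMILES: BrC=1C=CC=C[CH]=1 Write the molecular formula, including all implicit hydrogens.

Walk through each heavy atom and fill implicit hydrogens from standard valence (C 4, N 3, O 2, S 2, halogen 1):
  atom 1: Br (halogen, monovalent) → 0 H
  atom 2: C, bond orders sum to 4 (valence 4) → 0 H
  atom 3: C, bond orders sum to 3 (valence 4) → 1 H
  atom 4: C, bond orders sum to 3 (valence 4) → 1 H
  atom 5: C, bond orders sum to 3 (valence 4) → 1 H
  atom 6: C, bond orders sum to 3 (valence 4) → 1 H
  atom 7: C with explicit H count 1
Totals → C:6, H:5, Br:1.

C6H5Br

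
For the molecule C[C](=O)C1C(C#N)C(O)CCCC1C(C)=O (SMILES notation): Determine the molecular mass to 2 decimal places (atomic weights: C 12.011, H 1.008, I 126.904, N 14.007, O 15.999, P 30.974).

223.27 g/mol

First, the molecular formula is C12H17NO3 (counting implicit H from valence).
  C: 12 × 12.011 = 144.132
  H: 17 × 1.008 = 17.136
  N: 1 × 14.007 = 14.007
  O: 3 × 15.999 = 47.997
Sum: 12×12.011 + 17×1.008 + 1×14.007 + 3×15.999 = 223.272 → 223.27 g/mol.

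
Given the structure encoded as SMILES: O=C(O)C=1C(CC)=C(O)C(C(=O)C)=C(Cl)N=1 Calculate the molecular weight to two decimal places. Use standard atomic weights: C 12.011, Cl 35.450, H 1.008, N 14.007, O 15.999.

243.64 g/mol

First, the molecular formula is C10H10ClNO4 (counting implicit H from valence).
  C: 10 × 12.011 = 120.110
  Cl: 1 × 35.450 = 35.450
  H: 10 × 1.008 = 10.080
  N: 1 × 14.007 = 14.007
  O: 4 × 15.999 = 63.996
Sum: 10×12.011 + 1×35.450 + 10×1.008 + 1×14.007 + 4×15.999 = 243.643 → 243.64 g/mol.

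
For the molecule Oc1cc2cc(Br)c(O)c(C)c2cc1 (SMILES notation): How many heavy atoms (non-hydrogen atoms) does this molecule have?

Every atom symbol written in the SMILES (organic subset) is one heavy atom; implicit H are not written.
Heavy atoms by element → Br:1, C:11, O:2.
Total: 14.

14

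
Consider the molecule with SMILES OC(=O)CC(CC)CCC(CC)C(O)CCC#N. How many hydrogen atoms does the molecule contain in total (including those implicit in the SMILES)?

Walk through each heavy atom and fill implicit hydrogens from standard valence (C 4, N 3, O 2, S 2, halogen 1):
  atom 1: O, bond orders sum to 1 (valence 2) → 1 H
  atom 2: C, bond orders sum to 4 (valence 4) → 0 H
  atom 3: O, bond orders sum to 2 (valence 2) → 0 H
  atom 4: C, bond orders sum to 2 (valence 4) → 2 H
  atom 5: C, bond orders sum to 3 (valence 4) → 1 H
  atom 6: C, bond orders sum to 2 (valence 4) → 2 H
  atom 7: C, bond orders sum to 1 (valence 4) → 3 H
  atom 8: C, bond orders sum to 2 (valence 4) → 2 H
  atom 9: C, bond orders sum to 2 (valence 4) → 2 H
  atom 10: C, bond orders sum to 3 (valence 4) → 1 H
  atom 11: C, bond orders sum to 2 (valence 4) → 2 H
  atom 12: C, bond orders sum to 1 (valence 4) → 3 H
  atom 13: C, bond orders sum to 3 (valence 4) → 1 H
  atom 14: O, bond orders sum to 1 (valence 2) → 1 H
  atom 15: C, bond orders sum to 2 (valence 4) → 2 H
  atom 16: C, bond orders sum to 2 (valence 4) → 2 H
  atom 17: C, bond orders sum to 4 (valence 4) → 0 H
  atom 18: N, bond orders sum to 3 (valence 3) → 0 H
Total hydrogens: 25.

25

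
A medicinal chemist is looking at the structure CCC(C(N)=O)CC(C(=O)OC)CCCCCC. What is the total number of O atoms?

Scan the SMILES for O atoms (remember two-letter symbols like Cl and Br are single atoms).
Oxygen count: 3.

3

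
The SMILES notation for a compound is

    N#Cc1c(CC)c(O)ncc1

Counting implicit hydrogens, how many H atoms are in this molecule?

8

Walk through each heavy atom and fill implicit hydrogens from standard valence (C 4, N 3, O 2, S 2, halogen 1); for lowercase aromatic atoms, an aromatic c carries 1 H when it has two neighbours and 0 H with three, and aromatic n carries 0 H:
  atom 1: N, bond orders sum to 3 (valence 3) → 0 H
  atom 2: C, bond orders sum to 4 (valence 4) → 0 H
  atom 3: aromatic c, 3 neighbours → 0 H
  atom 4: aromatic c, 3 neighbours → 0 H
  atom 5: C, bond orders sum to 2 (valence 4) → 2 H
  atom 6: C, bond orders sum to 1 (valence 4) → 3 H
  atom 7: aromatic c, 3 neighbours → 0 H
  atom 8: O, bond orders sum to 1 (valence 2) → 1 H
  atom 9: aromatic n, 2 neighbours → 0 H
  atom 10: aromatic c, 2 neighbours → 1 H
  atom 11: aromatic c, 2 neighbours → 1 H
Total hydrogens: 8.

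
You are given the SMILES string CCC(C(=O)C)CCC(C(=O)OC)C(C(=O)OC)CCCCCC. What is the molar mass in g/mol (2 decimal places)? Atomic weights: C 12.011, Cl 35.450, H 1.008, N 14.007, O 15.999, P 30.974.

342.48 g/mol

First, the molecular formula is C19H34O5 (counting implicit H from valence).
  C: 19 × 12.011 = 228.209
  H: 34 × 1.008 = 34.272
  O: 5 × 15.999 = 79.995
Sum: 19×12.011 + 34×1.008 + 5×15.999 = 342.476 → 342.48 g/mol.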